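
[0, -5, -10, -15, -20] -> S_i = 0 + -5*i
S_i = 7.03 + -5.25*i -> [7.03, 1.78, -3.47, -8.72, -13.97]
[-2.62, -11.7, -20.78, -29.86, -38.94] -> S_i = -2.62 + -9.08*i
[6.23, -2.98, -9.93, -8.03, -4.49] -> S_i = Random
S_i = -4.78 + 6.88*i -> [-4.78, 2.1, 8.98, 15.86, 22.74]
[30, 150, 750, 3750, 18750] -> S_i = 30*5^i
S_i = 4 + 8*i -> [4, 12, 20, 28, 36]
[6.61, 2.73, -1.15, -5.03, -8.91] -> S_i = 6.61 + -3.88*i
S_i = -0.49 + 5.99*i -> [-0.49, 5.5, 11.49, 17.48, 23.47]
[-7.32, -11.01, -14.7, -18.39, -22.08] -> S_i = -7.32 + -3.69*i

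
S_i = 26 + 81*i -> [26, 107, 188, 269, 350]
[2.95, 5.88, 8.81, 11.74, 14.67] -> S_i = 2.95 + 2.93*i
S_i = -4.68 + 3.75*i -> [-4.68, -0.93, 2.82, 6.57, 10.32]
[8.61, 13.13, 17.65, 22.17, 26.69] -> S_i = 8.61 + 4.52*i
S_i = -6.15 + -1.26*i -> [-6.15, -7.41, -8.67, -9.93, -11.19]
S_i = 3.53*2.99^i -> [3.53, 10.55, 31.56, 94.36, 282.14]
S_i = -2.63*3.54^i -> [-2.63, -9.31, -32.96, -116.67, -413.02]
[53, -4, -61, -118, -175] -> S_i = 53 + -57*i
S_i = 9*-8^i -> [9, -72, 576, -4608, 36864]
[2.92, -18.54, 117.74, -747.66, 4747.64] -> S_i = 2.92*(-6.35)^i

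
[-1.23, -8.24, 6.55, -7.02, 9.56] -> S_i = Random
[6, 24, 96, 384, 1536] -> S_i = 6*4^i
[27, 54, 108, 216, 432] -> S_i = 27*2^i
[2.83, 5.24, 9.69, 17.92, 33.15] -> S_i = 2.83*1.85^i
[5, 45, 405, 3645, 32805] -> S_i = 5*9^i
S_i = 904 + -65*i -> [904, 839, 774, 709, 644]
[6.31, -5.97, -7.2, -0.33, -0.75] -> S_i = Random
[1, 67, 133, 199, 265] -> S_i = 1 + 66*i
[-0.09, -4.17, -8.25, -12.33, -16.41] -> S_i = -0.09 + -4.08*i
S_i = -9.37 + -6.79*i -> [-9.37, -16.16, -22.95, -29.74, -36.53]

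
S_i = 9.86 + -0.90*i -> [9.86, 8.96, 8.06, 7.16, 6.26]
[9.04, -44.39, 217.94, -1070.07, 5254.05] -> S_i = 9.04*(-4.91)^i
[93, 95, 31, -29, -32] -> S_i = Random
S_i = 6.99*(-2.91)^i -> [6.99, -20.34, 59.19, -172.25, 501.24]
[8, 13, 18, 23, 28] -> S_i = 8 + 5*i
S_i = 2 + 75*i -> [2, 77, 152, 227, 302]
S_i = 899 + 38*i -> [899, 937, 975, 1013, 1051]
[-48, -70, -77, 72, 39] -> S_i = Random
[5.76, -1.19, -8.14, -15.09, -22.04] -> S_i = 5.76 + -6.95*i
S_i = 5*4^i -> [5, 20, 80, 320, 1280]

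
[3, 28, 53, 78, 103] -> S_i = 3 + 25*i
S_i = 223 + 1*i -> [223, 224, 225, 226, 227]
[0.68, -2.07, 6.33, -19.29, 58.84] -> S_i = 0.68*(-3.05)^i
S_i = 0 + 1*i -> [0, 1, 2, 3, 4]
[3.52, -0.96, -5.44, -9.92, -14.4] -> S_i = 3.52 + -4.48*i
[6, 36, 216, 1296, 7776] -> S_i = 6*6^i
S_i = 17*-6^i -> [17, -102, 612, -3672, 22032]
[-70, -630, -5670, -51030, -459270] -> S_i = -70*9^i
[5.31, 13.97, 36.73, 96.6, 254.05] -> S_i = 5.31*2.63^i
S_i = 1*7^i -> [1, 7, 49, 343, 2401]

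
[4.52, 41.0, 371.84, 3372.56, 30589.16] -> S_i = 4.52*9.07^i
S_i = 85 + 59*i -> [85, 144, 203, 262, 321]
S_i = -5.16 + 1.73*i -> [-5.16, -3.43, -1.7, 0.03, 1.76]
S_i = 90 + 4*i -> [90, 94, 98, 102, 106]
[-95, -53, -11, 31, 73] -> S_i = -95 + 42*i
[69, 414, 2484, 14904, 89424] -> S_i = 69*6^i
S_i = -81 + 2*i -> [-81, -79, -77, -75, -73]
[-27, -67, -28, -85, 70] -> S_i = Random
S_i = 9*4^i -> [9, 36, 144, 576, 2304]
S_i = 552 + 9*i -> [552, 561, 570, 579, 588]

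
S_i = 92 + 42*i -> [92, 134, 176, 218, 260]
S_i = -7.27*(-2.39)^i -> [-7.27, 17.38, -41.53, 99.25, -237.21]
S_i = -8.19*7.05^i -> [-8.19, -57.74, -407.06, -2869.8, -20232.07]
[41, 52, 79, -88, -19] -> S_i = Random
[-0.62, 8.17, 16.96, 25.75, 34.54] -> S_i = -0.62 + 8.79*i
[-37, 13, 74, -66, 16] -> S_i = Random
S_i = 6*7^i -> [6, 42, 294, 2058, 14406]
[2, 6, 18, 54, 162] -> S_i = 2*3^i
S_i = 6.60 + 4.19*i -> [6.6, 10.79, 14.98, 19.17, 23.36]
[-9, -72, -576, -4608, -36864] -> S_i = -9*8^i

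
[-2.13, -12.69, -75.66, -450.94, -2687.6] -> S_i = -2.13*5.96^i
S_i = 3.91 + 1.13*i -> [3.91, 5.04, 6.17, 7.3, 8.43]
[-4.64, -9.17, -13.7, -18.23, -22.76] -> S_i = -4.64 + -4.53*i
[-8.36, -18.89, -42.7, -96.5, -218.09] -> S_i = -8.36*2.26^i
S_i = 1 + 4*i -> [1, 5, 9, 13, 17]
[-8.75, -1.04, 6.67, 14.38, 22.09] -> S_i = -8.75 + 7.71*i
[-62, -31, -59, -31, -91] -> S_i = Random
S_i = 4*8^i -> [4, 32, 256, 2048, 16384]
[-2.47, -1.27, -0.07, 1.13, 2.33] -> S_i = -2.47 + 1.20*i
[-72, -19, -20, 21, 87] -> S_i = Random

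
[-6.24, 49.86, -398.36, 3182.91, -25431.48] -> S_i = -6.24*(-7.99)^i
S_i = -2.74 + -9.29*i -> [-2.74, -12.03, -21.32, -30.61, -39.9]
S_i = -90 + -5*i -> [-90, -95, -100, -105, -110]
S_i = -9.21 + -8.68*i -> [-9.21, -17.89, -26.57, -35.25, -43.93]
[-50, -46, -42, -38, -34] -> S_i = -50 + 4*i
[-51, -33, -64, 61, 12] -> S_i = Random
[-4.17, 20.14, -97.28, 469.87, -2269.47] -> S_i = -4.17*(-4.83)^i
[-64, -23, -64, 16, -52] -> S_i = Random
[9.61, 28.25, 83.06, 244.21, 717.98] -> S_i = 9.61*2.94^i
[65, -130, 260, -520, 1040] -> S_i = 65*-2^i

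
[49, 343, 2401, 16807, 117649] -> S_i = 49*7^i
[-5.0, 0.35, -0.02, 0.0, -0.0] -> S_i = -5.00*(-0.07)^i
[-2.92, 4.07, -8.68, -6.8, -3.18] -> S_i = Random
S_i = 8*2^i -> [8, 16, 32, 64, 128]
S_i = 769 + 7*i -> [769, 776, 783, 790, 797]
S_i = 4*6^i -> [4, 24, 144, 864, 5184]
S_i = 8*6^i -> [8, 48, 288, 1728, 10368]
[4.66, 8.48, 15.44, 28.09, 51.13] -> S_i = 4.66*1.82^i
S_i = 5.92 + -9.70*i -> [5.92, -3.78, -13.48, -23.18, -32.88]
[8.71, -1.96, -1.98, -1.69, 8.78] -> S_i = Random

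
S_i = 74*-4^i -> [74, -296, 1184, -4736, 18944]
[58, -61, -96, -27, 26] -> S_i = Random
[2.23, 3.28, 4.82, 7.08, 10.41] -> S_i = 2.23*1.47^i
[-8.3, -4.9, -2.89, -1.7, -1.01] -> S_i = -8.30*0.59^i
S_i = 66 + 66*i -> [66, 132, 198, 264, 330]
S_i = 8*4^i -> [8, 32, 128, 512, 2048]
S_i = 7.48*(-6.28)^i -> [7.48, -46.97, 295.0, -1852.6, 11634.3]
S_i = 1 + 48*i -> [1, 49, 97, 145, 193]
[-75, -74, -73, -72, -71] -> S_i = -75 + 1*i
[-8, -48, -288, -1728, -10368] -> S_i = -8*6^i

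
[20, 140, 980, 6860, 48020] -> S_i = 20*7^i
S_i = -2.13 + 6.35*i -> [-2.13, 4.22, 10.57, 16.92, 23.27]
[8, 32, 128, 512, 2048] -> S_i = 8*4^i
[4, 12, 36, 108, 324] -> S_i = 4*3^i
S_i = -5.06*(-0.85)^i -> [-5.06, 4.3, -3.66, 3.11, -2.64]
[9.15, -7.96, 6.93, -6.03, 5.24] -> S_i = 9.15*(-0.87)^i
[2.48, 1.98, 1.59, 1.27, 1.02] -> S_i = 2.48*0.80^i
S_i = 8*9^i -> [8, 72, 648, 5832, 52488]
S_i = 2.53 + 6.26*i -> [2.53, 8.79, 15.05, 21.31, 27.57]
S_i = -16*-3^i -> [-16, 48, -144, 432, -1296]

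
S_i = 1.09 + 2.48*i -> [1.09, 3.57, 6.05, 8.53, 11.01]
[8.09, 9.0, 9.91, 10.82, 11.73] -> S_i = 8.09 + 0.91*i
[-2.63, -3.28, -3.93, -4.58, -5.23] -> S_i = -2.63 + -0.65*i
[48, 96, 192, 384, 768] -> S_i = 48*2^i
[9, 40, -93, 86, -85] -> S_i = Random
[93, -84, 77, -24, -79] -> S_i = Random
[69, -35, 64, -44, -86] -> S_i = Random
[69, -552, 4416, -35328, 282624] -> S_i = 69*-8^i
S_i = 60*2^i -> [60, 120, 240, 480, 960]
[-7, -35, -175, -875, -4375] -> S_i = -7*5^i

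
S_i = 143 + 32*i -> [143, 175, 207, 239, 271]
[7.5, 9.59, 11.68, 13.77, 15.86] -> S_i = 7.50 + 2.09*i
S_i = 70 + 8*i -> [70, 78, 86, 94, 102]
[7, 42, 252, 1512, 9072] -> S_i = 7*6^i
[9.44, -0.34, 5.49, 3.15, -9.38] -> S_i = Random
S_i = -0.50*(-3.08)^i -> [-0.5, 1.54, -4.74, 14.61, -45.0]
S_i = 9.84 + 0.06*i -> [9.84, 9.9, 9.96, 10.02, 10.08]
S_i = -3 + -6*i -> [-3, -9, -15, -21, -27]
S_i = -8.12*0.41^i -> [-8.12, -3.33, -1.36, -0.56, -0.23]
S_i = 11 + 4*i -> [11, 15, 19, 23, 27]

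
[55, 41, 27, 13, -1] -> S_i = 55 + -14*i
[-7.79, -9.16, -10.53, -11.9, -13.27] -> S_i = -7.79 + -1.37*i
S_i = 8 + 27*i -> [8, 35, 62, 89, 116]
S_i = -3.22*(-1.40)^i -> [-3.22, 4.51, -6.31, 8.84, -12.37]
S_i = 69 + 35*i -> [69, 104, 139, 174, 209]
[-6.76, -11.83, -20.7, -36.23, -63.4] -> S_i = -6.76*1.75^i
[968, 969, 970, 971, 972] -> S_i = 968 + 1*i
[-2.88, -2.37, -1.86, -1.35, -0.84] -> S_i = -2.88 + 0.51*i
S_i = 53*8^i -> [53, 424, 3392, 27136, 217088]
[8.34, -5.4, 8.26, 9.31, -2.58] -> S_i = Random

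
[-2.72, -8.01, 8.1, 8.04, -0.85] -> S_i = Random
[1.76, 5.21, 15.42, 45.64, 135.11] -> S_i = 1.76*2.96^i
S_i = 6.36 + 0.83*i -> [6.36, 7.19, 8.02, 8.85, 9.68]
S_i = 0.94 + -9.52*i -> [0.94, -8.58, -18.1, -27.62, -37.14]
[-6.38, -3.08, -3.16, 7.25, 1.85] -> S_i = Random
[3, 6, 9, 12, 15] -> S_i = 3 + 3*i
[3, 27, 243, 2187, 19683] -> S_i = 3*9^i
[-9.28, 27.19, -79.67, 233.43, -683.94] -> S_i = -9.28*(-2.93)^i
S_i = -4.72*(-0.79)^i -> [-4.72, 3.73, -2.95, 2.33, -1.84]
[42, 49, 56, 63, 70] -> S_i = 42 + 7*i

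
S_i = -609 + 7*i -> [-609, -602, -595, -588, -581]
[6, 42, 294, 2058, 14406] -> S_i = 6*7^i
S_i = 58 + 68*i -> [58, 126, 194, 262, 330]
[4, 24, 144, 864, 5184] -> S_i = 4*6^i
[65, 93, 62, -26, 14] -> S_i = Random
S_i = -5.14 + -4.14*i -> [-5.14, -9.28, -13.42, -17.56, -21.7]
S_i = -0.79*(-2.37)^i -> [-0.79, 1.87, -4.44, 10.52, -24.92]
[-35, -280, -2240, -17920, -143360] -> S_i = -35*8^i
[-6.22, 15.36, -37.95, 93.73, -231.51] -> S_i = -6.22*(-2.47)^i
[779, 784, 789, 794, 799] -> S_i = 779 + 5*i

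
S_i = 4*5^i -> [4, 20, 100, 500, 2500]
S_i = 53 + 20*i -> [53, 73, 93, 113, 133]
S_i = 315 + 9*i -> [315, 324, 333, 342, 351]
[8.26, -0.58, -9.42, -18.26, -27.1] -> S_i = 8.26 + -8.84*i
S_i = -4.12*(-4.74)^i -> [-4.12, 19.53, -92.57, 438.77, -2079.75]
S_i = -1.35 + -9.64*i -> [-1.35, -10.99, -20.63, -30.27, -39.91]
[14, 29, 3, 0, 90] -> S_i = Random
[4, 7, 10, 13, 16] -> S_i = 4 + 3*i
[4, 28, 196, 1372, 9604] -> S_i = 4*7^i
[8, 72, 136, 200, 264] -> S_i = 8 + 64*i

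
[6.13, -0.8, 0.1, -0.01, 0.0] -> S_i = 6.13*(-0.13)^i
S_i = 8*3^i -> [8, 24, 72, 216, 648]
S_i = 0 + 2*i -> [0, 2, 4, 6, 8]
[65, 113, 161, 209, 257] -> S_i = 65 + 48*i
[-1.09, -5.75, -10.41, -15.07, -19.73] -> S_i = -1.09 + -4.66*i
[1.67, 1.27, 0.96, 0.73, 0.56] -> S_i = 1.67*0.76^i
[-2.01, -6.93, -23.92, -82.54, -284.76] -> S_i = -2.01*3.45^i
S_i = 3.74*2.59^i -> [3.74, 9.69, 25.09, 64.98, 168.29]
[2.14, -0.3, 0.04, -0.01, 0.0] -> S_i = 2.14*(-0.14)^i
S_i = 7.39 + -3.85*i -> [7.39, 3.54, -0.31, -4.16, -8.01]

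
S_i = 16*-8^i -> [16, -128, 1024, -8192, 65536]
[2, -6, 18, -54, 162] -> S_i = 2*-3^i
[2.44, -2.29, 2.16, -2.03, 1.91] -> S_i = 2.44*(-0.94)^i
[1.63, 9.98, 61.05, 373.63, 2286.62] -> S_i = 1.63*6.12^i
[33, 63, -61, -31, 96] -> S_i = Random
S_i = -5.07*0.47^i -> [-5.07, -2.38, -1.12, -0.53, -0.25]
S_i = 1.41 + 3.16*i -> [1.41, 4.57, 7.73, 10.89, 14.05]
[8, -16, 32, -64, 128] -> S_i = 8*-2^i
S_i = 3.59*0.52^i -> [3.59, 1.87, 0.97, 0.5, 0.26]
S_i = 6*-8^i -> [6, -48, 384, -3072, 24576]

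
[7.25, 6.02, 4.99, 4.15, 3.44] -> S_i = 7.25*0.83^i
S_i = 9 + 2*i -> [9, 11, 13, 15, 17]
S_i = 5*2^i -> [5, 10, 20, 40, 80]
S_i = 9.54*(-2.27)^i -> [9.54, -21.66, 49.16, -111.59, 253.31]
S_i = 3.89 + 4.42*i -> [3.89, 8.31, 12.73, 17.15, 21.57]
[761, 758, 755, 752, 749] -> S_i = 761 + -3*i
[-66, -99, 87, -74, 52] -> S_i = Random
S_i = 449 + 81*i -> [449, 530, 611, 692, 773]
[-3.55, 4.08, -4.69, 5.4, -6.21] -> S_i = -3.55*(-1.15)^i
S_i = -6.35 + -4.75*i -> [-6.35, -11.1, -15.85, -20.6, -25.35]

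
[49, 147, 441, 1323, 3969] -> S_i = 49*3^i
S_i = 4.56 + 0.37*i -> [4.56, 4.93, 5.3, 5.67, 6.04]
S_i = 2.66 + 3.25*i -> [2.66, 5.91, 9.16, 12.41, 15.66]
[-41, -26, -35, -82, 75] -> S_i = Random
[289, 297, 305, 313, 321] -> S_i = 289 + 8*i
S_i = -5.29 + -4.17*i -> [-5.29, -9.46, -13.63, -17.8, -21.97]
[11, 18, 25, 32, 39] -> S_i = 11 + 7*i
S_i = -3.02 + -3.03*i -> [-3.02, -6.05, -9.08, -12.11, -15.14]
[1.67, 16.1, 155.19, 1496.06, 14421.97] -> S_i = 1.67*9.64^i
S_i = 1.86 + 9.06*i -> [1.86, 10.92, 19.98, 29.04, 38.1]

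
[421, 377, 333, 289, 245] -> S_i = 421 + -44*i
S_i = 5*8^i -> [5, 40, 320, 2560, 20480]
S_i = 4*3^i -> [4, 12, 36, 108, 324]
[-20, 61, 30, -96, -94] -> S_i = Random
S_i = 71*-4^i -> [71, -284, 1136, -4544, 18176]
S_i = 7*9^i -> [7, 63, 567, 5103, 45927]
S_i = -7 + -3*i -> [-7, -10, -13, -16, -19]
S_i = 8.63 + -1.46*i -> [8.63, 7.17, 5.71, 4.25, 2.79]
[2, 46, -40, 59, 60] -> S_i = Random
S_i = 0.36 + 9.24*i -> [0.36, 9.6, 18.84, 28.08, 37.32]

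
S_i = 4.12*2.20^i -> [4.12, 9.06, 19.94, 43.87, 96.51]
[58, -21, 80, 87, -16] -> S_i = Random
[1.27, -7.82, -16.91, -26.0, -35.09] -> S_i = 1.27 + -9.09*i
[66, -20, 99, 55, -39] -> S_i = Random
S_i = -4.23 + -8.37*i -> [-4.23, -12.6, -20.97, -29.34, -37.71]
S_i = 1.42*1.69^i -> [1.42, 2.4, 4.06, 6.85, 11.58]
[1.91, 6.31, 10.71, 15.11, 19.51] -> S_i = 1.91 + 4.40*i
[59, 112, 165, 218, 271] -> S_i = 59 + 53*i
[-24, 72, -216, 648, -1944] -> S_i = -24*-3^i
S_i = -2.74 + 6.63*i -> [-2.74, 3.89, 10.52, 17.15, 23.78]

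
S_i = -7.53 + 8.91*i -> [-7.53, 1.38, 10.29, 19.2, 28.11]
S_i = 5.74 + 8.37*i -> [5.74, 14.11, 22.48, 30.85, 39.22]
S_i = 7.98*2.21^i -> [7.98, 17.64, 38.98, 86.14, 190.36]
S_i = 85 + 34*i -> [85, 119, 153, 187, 221]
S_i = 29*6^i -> [29, 174, 1044, 6264, 37584]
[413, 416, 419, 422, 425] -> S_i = 413 + 3*i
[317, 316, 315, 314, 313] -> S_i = 317 + -1*i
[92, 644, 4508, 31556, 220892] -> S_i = 92*7^i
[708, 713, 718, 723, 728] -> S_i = 708 + 5*i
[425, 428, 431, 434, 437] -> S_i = 425 + 3*i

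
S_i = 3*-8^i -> [3, -24, 192, -1536, 12288]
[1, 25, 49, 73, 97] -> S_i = 1 + 24*i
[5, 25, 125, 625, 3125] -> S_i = 5*5^i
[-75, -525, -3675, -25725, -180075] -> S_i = -75*7^i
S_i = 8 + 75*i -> [8, 83, 158, 233, 308]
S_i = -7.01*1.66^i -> [-7.01, -11.64, -19.32, -32.07, -53.23]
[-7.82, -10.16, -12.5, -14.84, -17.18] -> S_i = -7.82 + -2.34*i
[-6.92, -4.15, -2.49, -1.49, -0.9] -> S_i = -6.92*0.60^i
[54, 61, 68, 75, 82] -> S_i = 54 + 7*i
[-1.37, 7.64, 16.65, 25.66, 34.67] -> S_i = -1.37 + 9.01*i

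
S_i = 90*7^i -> [90, 630, 4410, 30870, 216090]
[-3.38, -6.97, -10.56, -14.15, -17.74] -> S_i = -3.38 + -3.59*i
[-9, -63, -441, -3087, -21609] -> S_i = -9*7^i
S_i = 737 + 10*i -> [737, 747, 757, 767, 777]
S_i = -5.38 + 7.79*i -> [-5.38, 2.41, 10.2, 17.99, 25.78]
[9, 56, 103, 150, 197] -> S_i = 9 + 47*i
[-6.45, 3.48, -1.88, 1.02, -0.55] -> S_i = -6.45*(-0.54)^i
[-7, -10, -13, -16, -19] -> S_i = -7 + -3*i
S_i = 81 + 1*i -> [81, 82, 83, 84, 85]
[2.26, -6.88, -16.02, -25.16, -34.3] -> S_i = 2.26 + -9.14*i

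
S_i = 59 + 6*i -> [59, 65, 71, 77, 83]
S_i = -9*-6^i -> [-9, 54, -324, 1944, -11664]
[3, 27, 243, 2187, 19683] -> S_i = 3*9^i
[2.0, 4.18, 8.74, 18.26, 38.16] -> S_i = 2.00*2.09^i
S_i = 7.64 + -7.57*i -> [7.64, 0.07, -7.5, -15.07, -22.64]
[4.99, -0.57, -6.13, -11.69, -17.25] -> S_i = 4.99 + -5.56*i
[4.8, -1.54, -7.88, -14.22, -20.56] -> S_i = 4.80 + -6.34*i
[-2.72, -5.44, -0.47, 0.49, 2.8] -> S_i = Random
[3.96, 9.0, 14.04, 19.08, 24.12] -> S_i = 3.96 + 5.04*i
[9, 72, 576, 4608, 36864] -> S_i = 9*8^i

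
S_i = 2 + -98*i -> [2, -96, -194, -292, -390]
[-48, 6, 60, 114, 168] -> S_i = -48 + 54*i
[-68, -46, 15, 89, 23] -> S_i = Random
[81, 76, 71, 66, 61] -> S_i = 81 + -5*i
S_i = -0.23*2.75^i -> [-0.23, -0.63, -1.74, -4.78, -13.15]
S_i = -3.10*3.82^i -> [-3.1, -11.84, -45.24, -172.8, -660.11]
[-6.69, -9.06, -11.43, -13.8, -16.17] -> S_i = -6.69 + -2.37*i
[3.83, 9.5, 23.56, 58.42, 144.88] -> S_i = 3.83*2.48^i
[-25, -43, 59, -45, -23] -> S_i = Random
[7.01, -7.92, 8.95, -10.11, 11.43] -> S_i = 7.01*(-1.13)^i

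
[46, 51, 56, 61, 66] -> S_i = 46 + 5*i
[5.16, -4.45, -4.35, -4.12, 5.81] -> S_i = Random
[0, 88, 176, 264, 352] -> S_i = 0 + 88*i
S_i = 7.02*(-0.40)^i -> [7.02, -2.81, 1.12, -0.45, 0.18]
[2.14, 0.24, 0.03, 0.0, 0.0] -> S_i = 2.14*0.11^i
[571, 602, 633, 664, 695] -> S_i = 571 + 31*i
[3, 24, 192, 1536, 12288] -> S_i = 3*8^i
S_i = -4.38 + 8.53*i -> [-4.38, 4.15, 12.68, 21.21, 29.74]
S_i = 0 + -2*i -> [0, -2, -4, -6, -8]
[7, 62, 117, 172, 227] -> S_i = 7 + 55*i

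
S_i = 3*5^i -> [3, 15, 75, 375, 1875]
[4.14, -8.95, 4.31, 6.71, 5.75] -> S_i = Random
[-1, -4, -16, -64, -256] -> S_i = -1*4^i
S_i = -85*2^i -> [-85, -170, -340, -680, -1360]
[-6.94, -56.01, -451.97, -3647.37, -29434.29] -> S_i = -6.94*8.07^i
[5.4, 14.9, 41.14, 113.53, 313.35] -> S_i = 5.40*2.76^i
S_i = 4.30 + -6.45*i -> [4.3, -2.15, -8.6, -15.05, -21.5]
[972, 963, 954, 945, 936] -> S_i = 972 + -9*i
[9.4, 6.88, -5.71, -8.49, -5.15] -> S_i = Random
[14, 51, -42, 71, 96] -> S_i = Random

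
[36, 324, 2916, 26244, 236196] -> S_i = 36*9^i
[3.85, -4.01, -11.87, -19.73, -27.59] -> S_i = 3.85 + -7.86*i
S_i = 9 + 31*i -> [9, 40, 71, 102, 133]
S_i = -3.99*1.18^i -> [-3.99, -4.71, -5.56, -6.56, -7.74]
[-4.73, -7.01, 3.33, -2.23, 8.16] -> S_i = Random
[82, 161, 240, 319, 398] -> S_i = 82 + 79*i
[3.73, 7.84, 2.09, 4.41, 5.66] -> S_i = Random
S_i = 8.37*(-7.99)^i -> [8.37, -66.88, 534.34, -4269.39, 34112.42]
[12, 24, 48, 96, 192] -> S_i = 12*2^i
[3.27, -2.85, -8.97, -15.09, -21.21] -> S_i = 3.27 + -6.12*i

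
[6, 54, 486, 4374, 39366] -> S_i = 6*9^i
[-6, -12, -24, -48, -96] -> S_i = -6*2^i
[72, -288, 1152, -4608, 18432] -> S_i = 72*-4^i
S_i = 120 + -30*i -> [120, 90, 60, 30, 0]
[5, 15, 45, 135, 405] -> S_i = 5*3^i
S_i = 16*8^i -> [16, 128, 1024, 8192, 65536]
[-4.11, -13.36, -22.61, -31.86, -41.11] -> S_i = -4.11 + -9.25*i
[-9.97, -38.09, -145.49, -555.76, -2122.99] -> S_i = -9.97*3.82^i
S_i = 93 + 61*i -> [93, 154, 215, 276, 337]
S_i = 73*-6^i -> [73, -438, 2628, -15768, 94608]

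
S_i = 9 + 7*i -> [9, 16, 23, 30, 37]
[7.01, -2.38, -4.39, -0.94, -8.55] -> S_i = Random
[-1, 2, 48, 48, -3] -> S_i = Random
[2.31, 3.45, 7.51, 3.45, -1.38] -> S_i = Random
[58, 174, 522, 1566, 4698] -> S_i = 58*3^i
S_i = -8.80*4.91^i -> [-8.8, -43.21, -212.15, -1041.66, -5114.56]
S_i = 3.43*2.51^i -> [3.43, 8.61, 21.61, 54.24, 136.14]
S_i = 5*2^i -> [5, 10, 20, 40, 80]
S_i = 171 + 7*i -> [171, 178, 185, 192, 199]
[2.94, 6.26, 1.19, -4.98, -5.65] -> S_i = Random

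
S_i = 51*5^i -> [51, 255, 1275, 6375, 31875]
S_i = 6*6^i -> [6, 36, 216, 1296, 7776]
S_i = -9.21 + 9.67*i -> [-9.21, 0.46, 10.13, 19.8, 29.47]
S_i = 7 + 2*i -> [7, 9, 11, 13, 15]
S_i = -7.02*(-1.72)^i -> [-7.02, 12.07, -20.77, 35.72, -61.44]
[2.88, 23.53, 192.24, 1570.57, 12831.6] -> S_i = 2.88*8.17^i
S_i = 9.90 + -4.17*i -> [9.9, 5.73, 1.56, -2.61, -6.78]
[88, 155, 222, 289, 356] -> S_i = 88 + 67*i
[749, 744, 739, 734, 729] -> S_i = 749 + -5*i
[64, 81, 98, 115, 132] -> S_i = 64 + 17*i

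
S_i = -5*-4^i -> [-5, 20, -80, 320, -1280]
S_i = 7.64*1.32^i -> [7.64, 10.08, 13.31, 17.57, 23.19]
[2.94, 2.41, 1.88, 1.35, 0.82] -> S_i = 2.94 + -0.53*i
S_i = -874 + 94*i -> [-874, -780, -686, -592, -498]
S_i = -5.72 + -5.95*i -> [-5.72, -11.67, -17.62, -23.57, -29.52]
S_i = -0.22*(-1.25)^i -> [-0.22, 0.28, -0.34, 0.43, -0.54]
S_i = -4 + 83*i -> [-4, 79, 162, 245, 328]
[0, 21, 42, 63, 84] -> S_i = 0 + 21*i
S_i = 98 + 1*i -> [98, 99, 100, 101, 102]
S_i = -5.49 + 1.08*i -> [-5.49, -4.41, -3.33, -2.25, -1.17]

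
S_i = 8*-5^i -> [8, -40, 200, -1000, 5000]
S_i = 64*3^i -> [64, 192, 576, 1728, 5184]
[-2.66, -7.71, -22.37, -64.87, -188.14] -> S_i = -2.66*2.90^i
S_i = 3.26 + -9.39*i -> [3.26, -6.13, -15.52, -24.91, -34.3]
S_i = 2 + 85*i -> [2, 87, 172, 257, 342]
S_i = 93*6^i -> [93, 558, 3348, 20088, 120528]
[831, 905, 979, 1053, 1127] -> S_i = 831 + 74*i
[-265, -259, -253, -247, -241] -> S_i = -265 + 6*i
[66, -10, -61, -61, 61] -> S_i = Random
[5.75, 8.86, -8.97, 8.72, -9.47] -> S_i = Random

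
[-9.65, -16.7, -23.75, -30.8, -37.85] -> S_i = -9.65 + -7.05*i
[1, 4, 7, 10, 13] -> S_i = 1 + 3*i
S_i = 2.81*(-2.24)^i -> [2.81, -6.29, 14.1, -31.58, 70.75]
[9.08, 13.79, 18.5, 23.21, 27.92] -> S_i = 9.08 + 4.71*i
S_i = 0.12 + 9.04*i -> [0.12, 9.16, 18.2, 27.24, 36.28]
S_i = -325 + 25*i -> [-325, -300, -275, -250, -225]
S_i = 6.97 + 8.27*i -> [6.97, 15.24, 23.51, 31.78, 40.05]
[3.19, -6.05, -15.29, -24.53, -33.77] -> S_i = 3.19 + -9.24*i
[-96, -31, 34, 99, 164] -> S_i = -96 + 65*i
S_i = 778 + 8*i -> [778, 786, 794, 802, 810]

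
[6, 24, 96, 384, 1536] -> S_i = 6*4^i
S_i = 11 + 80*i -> [11, 91, 171, 251, 331]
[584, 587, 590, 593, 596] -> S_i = 584 + 3*i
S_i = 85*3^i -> [85, 255, 765, 2295, 6885]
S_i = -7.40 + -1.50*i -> [-7.4, -8.9, -10.4, -11.9, -13.4]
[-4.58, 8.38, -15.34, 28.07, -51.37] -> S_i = -4.58*(-1.83)^i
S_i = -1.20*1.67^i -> [-1.2, -2.0, -3.35, -5.59, -9.33]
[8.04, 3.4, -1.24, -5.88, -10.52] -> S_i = 8.04 + -4.64*i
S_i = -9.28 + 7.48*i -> [-9.28, -1.8, 5.68, 13.16, 20.64]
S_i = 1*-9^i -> [1, -9, 81, -729, 6561]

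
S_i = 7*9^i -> [7, 63, 567, 5103, 45927]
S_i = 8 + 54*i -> [8, 62, 116, 170, 224]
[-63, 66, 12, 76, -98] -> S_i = Random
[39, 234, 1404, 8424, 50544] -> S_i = 39*6^i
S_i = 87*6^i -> [87, 522, 3132, 18792, 112752]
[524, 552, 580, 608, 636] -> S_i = 524 + 28*i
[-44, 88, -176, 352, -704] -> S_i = -44*-2^i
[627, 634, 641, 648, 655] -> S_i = 627 + 7*i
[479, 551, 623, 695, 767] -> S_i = 479 + 72*i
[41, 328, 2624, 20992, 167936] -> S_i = 41*8^i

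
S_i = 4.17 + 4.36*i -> [4.17, 8.53, 12.89, 17.25, 21.61]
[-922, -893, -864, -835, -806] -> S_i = -922 + 29*i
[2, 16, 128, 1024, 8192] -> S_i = 2*8^i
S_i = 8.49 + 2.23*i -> [8.49, 10.72, 12.95, 15.18, 17.41]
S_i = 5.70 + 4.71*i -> [5.7, 10.41, 15.12, 19.83, 24.54]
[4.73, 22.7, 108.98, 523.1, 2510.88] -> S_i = 4.73*4.80^i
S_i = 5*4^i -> [5, 20, 80, 320, 1280]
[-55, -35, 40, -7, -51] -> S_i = Random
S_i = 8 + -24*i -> [8, -16, -40, -64, -88]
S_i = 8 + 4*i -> [8, 12, 16, 20, 24]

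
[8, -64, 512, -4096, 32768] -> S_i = 8*-8^i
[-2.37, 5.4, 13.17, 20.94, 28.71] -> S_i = -2.37 + 7.77*i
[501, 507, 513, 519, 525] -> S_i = 501 + 6*i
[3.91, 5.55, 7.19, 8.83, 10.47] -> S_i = 3.91 + 1.64*i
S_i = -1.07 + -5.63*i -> [-1.07, -6.7, -12.33, -17.96, -23.59]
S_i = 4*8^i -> [4, 32, 256, 2048, 16384]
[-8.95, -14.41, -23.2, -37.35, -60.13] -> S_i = -8.95*1.61^i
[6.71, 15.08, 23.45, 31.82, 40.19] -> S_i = 6.71 + 8.37*i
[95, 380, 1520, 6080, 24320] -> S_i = 95*4^i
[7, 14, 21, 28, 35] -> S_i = 7 + 7*i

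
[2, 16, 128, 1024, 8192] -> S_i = 2*8^i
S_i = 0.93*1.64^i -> [0.93, 1.53, 2.5, 4.1, 6.73]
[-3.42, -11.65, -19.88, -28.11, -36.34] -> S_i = -3.42 + -8.23*i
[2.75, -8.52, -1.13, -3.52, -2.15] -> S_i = Random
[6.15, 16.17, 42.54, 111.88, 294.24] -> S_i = 6.15*2.63^i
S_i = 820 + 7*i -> [820, 827, 834, 841, 848]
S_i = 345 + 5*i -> [345, 350, 355, 360, 365]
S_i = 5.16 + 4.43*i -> [5.16, 9.59, 14.02, 18.45, 22.88]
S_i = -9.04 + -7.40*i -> [-9.04, -16.44, -23.84, -31.24, -38.64]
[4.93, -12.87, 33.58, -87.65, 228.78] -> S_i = 4.93*(-2.61)^i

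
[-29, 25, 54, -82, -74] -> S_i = Random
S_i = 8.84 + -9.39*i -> [8.84, -0.55, -9.94, -19.33, -28.72]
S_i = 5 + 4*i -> [5, 9, 13, 17, 21]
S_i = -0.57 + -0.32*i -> [-0.57, -0.89, -1.21, -1.53, -1.85]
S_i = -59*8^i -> [-59, -472, -3776, -30208, -241664]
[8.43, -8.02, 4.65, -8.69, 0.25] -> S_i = Random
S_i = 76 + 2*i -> [76, 78, 80, 82, 84]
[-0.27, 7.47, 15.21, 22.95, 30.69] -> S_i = -0.27 + 7.74*i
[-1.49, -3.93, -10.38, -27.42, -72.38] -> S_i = -1.49*2.64^i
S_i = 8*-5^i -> [8, -40, 200, -1000, 5000]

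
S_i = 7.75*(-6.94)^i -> [7.75, -53.78, 373.27, -2590.48, 17977.93]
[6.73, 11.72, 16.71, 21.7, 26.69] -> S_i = 6.73 + 4.99*i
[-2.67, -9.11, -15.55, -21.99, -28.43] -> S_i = -2.67 + -6.44*i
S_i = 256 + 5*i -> [256, 261, 266, 271, 276]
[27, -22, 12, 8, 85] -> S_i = Random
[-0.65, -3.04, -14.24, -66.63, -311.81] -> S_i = -0.65*4.68^i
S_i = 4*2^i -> [4, 8, 16, 32, 64]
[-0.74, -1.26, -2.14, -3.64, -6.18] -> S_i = -0.74*1.70^i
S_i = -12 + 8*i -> [-12, -4, 4, 12, 20]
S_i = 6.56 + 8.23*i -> [6.56, 14.79, 23.02, 31.25, 39.48]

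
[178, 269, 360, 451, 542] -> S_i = 178 + 91*i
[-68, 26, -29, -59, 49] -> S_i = Random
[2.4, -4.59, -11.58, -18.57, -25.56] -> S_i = 2.40 + -6.99*i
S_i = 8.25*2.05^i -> [8.25, 16.91, 34.67, 71.07, 145.7]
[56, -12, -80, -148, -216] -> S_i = 56 + -68*i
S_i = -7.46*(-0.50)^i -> [-7.46, 3.73, -1.86, 0.93, -0.47]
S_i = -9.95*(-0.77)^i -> [-9.95, 7.66, -5.9, 4.54, -3.5]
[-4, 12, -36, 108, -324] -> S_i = -4*-3^i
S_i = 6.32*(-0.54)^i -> [6.32, -3.41, 1.84, -1.0, 0.54]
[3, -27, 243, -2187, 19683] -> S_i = 3*-9^i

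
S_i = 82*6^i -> [82, 492, 2952, 17712, 106272]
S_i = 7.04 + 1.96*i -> [7.04, 9.0, 10.96, 12.92, 14.88]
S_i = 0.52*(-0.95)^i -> [0.52, -0.49, 0.47, -0.45, 0.42]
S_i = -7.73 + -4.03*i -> [-7.73, -11.76, -15.79, -19.82, -23.85]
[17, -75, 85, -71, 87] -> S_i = Random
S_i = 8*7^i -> [8, 56, 392, 2744, 19208]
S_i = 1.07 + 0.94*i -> [1.07, 2.01, 2.95, 3.89, 4.83]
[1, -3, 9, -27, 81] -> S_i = 1*-3^i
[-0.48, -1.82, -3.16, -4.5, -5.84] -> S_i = -0.48 + -1.34*i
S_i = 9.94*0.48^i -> [9.94, 4.77, 2.29, 1.1, 0.53]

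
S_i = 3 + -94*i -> [3, -91, -185, -279, -373]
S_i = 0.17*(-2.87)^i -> [0.17, -0.49, 1.4, -4.02, 11.53]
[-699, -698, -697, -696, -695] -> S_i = -699 + 1*i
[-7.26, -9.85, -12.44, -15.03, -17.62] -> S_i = -7.26 + -2.59*i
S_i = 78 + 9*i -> [78, 87, 96, 105, 114]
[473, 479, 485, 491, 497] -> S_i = 473 + 6*i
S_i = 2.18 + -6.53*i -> [2.18, -4.35, -10.88, -17.41, -23.94]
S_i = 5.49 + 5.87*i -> [5.49, 11.36, 17.23, 23.1, 28.97]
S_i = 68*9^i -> [68, 612, 5508, 49572, 446148]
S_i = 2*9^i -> [2, 18, 162, 1458, 13122]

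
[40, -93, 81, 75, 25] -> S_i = Random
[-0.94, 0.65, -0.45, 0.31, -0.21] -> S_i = -0.94*(-0.69)^i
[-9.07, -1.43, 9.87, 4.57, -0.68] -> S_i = Random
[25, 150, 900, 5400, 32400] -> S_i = 25*6^i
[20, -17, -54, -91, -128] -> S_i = 20 + -37*i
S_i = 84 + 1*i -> [84, 85, 86, 87, 88]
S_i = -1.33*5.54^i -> [-1.33, -7.37, -40.82, -226.14, -1252.83]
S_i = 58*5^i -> [58, 290, 1450, 7250, 36250]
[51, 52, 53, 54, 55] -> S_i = 51 + 1*i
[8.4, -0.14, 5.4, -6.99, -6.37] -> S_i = Random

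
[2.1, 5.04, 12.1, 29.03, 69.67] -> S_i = 2.10*2.40^i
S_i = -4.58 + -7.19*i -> [-4.58, -11.77, -18.96, -26.15, -33.34]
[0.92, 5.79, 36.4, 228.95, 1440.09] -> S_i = 0.92*6.29^i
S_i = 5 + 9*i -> [5, 14, 23, 32, 41]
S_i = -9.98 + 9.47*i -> [-9.98, -0.51, 8.96, 18.43, 27.9]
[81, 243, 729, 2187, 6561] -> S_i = 81*3^i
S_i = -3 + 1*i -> [-3, -2, -1, 0, 1]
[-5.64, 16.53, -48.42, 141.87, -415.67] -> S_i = -5.64*(-2.93)^i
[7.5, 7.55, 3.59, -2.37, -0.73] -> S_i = Random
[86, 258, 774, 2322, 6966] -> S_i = 86*3^i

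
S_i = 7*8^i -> [7, 56, 448, 3584, 28672]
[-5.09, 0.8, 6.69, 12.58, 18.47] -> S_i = -5.09 + 5.89*i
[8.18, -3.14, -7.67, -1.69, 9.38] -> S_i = Random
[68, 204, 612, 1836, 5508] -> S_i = 68*3^i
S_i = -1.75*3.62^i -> [-1.75, -6.34, -22.93, -83.02, -300.52]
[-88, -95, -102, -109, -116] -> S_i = -88 + -7*i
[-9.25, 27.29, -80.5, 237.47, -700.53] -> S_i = -9.25*(-2.95)^i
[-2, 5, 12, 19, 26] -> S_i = -2 + 7*i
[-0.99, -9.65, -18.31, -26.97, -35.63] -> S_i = -0.99 + -8.66*i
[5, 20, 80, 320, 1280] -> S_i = 5*4^i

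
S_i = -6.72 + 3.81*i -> [-6.72, -2.91, 0.9, 4.71, 8.52]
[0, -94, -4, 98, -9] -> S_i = Random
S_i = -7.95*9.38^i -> [-7.95, -74.57, -699.48, -6561.08, -61542.97]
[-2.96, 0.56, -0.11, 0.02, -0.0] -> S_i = -2.96*(-0.19)^i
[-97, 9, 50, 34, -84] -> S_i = Random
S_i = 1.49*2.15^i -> [1.49, 3.2, 6.89, 14.81, 31.84]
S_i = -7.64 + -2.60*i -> [-7.64, -10.24, -12.84, -15.44, -18.04]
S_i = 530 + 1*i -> [530, 531, 532, 533, 534]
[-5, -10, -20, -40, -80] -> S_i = -5*2^i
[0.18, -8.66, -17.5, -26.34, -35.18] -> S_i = 0.18 + -8.84*i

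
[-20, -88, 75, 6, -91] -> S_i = Random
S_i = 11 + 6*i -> [11, 17, 23, 29, 35]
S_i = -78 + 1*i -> [-78, -77, -76, -75, -74]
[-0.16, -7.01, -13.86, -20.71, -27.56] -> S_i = -0.16 + -6.85*i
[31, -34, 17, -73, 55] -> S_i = Random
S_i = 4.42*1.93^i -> [4.42, 8.53, 16.46, 31.78, 61.33]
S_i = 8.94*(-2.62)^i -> [8.94, -23.42, 61.37, -160.78, 421.25]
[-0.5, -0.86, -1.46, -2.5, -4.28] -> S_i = -0.50*1.71^i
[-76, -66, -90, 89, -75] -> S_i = Random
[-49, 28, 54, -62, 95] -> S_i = Random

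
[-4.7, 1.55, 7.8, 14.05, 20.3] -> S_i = -4.70 + 6.25*i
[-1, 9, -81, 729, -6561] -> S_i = -1*-9^i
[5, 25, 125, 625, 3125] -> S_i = 5*5^i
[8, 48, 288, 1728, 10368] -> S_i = 8*6^i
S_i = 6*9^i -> [6, 54, 486, 4374, 39366]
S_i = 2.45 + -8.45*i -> [2.45, -6.0, -14.45, -22.9, -31.35]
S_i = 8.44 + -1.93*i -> [8.44, 6.51, 4.58, 2.65, 0.72]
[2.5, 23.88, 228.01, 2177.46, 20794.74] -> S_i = 2.50*9.55^i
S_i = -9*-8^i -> [-9, 72, -576, 4608, -36864]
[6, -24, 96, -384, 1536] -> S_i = 6*-4^i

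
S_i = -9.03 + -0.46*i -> [-9.03, -9.49, -9.95, -10.41, -10.87]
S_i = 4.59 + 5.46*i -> [4.59, 10.05, 15.51, 20.97, 26.43]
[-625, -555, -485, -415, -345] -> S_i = -625 + 70*i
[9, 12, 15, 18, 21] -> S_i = 9 + 3*i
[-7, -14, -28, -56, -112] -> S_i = -7*2^i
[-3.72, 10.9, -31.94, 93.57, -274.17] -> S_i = -3.72*(-2.93)^i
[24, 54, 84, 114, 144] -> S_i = 24 + 30*i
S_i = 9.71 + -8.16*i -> [9.71, 1.55, -6.61, -14.77, -22.93]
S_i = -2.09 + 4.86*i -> [-2.09, 2.77, 7.63, 12.49, 17.35]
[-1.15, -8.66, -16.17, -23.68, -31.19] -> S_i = -1.15 + -7.51*i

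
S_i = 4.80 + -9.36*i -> [4.8, -4.56, -13.92, -23.28, -32.64]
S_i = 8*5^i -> [8, 40, 200, 1000, 5000]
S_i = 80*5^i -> [80, 400, 2000, 10000, 50000]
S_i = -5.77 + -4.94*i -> [-5.77, -10.71, -15.65, -20.59, -25.53]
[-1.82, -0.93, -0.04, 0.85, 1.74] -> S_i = -1.82 + 0.89*i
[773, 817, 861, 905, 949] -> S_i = 773 + 44*i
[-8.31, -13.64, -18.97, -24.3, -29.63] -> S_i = -8.31 + -5.33*i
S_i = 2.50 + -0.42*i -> [2.5, 2.08, 1.66, 1.24, 0.82]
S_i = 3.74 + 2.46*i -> [3.74, 6.2, 8.66, 11.12, 13.58]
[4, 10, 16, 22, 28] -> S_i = 4 + 6*i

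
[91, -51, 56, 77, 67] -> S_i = Random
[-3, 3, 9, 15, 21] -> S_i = -3 + 6*i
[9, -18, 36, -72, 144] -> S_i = 9*-2^i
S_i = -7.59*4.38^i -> [-7.59, -33.24, -145.61, -637.77, -2793.43]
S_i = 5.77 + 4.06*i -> [5.77, 9.83, 13.89, 17.95, 22.01]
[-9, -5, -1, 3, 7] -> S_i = -9 + 4*i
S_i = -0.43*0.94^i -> [-0.43, -0.4, -0.38, -0.36, -0.34]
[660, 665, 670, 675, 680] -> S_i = 660 + 5*i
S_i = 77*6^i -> [77, 462, 2772, 16632, 99792]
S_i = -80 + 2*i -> [-80, -78, -76, -74, -72]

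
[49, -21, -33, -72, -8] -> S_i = Random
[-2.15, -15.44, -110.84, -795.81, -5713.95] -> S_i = -2.15*7.18^i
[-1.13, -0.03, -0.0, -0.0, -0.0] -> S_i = -1.13*0.03^i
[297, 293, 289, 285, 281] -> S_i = 297 + -4*i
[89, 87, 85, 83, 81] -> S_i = 89 + -2*i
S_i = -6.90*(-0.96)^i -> [-6.9, 6.62, -6.36, 6.1, -5.86]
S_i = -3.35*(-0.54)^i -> [-3.35, 1.81, -0.98, 0.53, -0.28]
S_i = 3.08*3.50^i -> [3.08, 10.78, 37.73, 132.06, 462.19]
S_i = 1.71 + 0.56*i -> [1.71, 2.27, 2.83, 3.39, 3.95]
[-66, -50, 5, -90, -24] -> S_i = Random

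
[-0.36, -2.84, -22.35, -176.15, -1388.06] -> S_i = -0.36*7.88^i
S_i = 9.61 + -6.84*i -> [9.61, 2.77, -4.07, -10.91, -17.75]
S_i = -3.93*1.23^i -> [-3.93, -4.83, -5.95, -7.31, -9.0]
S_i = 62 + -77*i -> [62, -15, -92, -169, -246]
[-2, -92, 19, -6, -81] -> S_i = Random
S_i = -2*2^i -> [-2, -4, -8, -16, -32]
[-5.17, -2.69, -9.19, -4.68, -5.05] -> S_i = Random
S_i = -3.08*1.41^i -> [-3.08, -4.34, -6.12, -8.63, -12.17]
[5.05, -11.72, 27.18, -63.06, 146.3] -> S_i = 5.05*(-2.32)^i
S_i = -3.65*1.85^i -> [-3.65, -6.75, -12.49, -23.11, -42.75]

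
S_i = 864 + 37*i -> [864, 901, 938, 975, 1012]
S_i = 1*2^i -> [1, 2, 4, 8, 16]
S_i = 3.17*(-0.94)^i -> [3.17, -2.98, 2.8, -2.63, 2.47]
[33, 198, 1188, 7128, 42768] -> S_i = 33*6^i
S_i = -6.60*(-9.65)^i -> [-6.6, 63.69, -614.61, 5930.97, -57233.88]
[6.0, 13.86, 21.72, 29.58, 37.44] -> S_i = 6.00 + 7.86*i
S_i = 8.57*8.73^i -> [8.57, 74.82, 653.14, 5701.95, 49778.04]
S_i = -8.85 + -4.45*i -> [-8.85, -13.3, -17.75, -22.2, -26.65]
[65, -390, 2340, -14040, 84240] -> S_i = 65*-6^i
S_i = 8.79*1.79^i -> [8.79, 15.73, 28.16, 50.41, 90.24]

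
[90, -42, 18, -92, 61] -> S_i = Random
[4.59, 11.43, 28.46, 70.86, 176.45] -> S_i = 4.59*2.49^i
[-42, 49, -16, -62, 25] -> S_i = Random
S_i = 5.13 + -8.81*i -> [5.13, -3.68, -12.49, -21.3, -30.11]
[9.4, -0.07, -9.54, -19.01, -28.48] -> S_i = 9.40 + -9.47*i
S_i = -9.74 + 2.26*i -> [-9.74, -7.48, -5.22, -2.96, -0.7]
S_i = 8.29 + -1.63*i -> [8.29, 6.66, 5.03, 3.4, 1.77]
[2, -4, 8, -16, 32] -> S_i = 2*-2^i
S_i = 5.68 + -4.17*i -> [5.68, 1.51, -2.66, -6.83, -11.0]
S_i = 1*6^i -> [1, 6, 36, 216, 1296]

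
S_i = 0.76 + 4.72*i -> [0.76, 5.48, 10.2, 14.92, 19.64]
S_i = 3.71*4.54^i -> [3.71, 16.84, 76.47, 347.17, 1576.15]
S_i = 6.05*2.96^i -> [6.05, 17.91, 53.01, 156.9, 464.43]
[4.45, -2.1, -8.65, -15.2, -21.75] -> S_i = 4.45 + -6.55*i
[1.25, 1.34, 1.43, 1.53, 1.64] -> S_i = 1.25*1.07^i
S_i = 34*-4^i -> [34, -136, 544, -2176, 8704]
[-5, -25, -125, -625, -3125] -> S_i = -5*5^i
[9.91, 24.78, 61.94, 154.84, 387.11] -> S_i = 9.91*2.50^i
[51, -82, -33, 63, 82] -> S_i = Random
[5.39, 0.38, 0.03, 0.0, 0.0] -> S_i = 5.39*0.07^i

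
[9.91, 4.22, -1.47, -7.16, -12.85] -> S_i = 9.91 + -5.69*i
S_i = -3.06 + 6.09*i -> [-3.06, 3.03, 9.12, 15.21, 21.3]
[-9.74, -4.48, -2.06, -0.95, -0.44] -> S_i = -9.74*0.46^i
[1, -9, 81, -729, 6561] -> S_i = 1*-9^i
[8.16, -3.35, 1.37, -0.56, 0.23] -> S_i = 8.16*(-0.41)^i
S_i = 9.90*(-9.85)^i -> [9.9, -97.52, 960.52, -9461.15, 93192.32]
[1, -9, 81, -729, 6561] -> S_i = 1*-9^i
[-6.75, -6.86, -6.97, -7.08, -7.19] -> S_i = -6.75 + -0.11*i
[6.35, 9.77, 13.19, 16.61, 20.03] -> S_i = 6.35 + 3.42*i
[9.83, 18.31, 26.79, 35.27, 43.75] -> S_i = 9.83 + 8.48*i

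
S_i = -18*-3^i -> [-18, 54, -162, 486, -1458]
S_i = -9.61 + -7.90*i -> [-9.61, -17.51, -25.41, -33.31, -41.21]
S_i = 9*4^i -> [9, 36, 144, 576, 2304]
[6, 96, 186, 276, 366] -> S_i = 6 + 90*i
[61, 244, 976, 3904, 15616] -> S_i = 61*4^i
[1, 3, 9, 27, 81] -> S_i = 1*3^i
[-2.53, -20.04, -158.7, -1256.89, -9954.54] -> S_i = -2.53*7.92^i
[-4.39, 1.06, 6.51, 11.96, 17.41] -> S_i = -4.39 + 5.45*i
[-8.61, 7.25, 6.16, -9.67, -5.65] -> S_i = Random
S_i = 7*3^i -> [7, 21, 63, 189, 567]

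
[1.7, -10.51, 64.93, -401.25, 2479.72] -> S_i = 1.70*(-6.18)^i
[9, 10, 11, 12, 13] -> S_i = 9 + 1*i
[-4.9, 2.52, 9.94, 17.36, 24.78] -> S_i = -4.90 + 7.42*i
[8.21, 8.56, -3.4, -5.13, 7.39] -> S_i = Random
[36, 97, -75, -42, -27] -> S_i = Random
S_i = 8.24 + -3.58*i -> [8.24, 4.66, 1.08, -2.5, -6.08]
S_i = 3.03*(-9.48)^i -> [3.03, -28.72, 272.31, -2581.47, 24472.37]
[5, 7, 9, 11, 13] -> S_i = 5 + 2*i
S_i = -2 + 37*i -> [-2, 35, 72, 109, 146]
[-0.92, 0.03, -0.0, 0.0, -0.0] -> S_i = -0.92*(-0.03)^i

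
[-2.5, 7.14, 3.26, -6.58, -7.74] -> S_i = Random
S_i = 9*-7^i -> [9, -63, 441, -3087, 21609]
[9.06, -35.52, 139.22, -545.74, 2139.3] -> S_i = 9.06*(-3.92)^i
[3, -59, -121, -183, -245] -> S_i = 3 + -62*i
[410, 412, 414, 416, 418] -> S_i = 410 + 2*i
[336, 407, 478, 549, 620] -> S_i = 336 + 71*i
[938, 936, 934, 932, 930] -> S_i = 938 + -2*i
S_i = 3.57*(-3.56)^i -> [3.57, -12.71, 45.24, -161.07, 573.41]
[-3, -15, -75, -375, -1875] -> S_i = -3*5^i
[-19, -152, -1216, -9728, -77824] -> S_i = -19*8^i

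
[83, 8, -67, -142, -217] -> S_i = 83 + -75*i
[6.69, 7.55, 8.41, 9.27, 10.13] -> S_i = 6.69 + 0.86*i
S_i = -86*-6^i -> [-86, 516, -3096, 18576, -111456]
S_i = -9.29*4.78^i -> [-9.29, -44.41, -212.26, -1014.61, -4849.84]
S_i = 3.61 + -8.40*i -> [3.61, -4.79, -13.19, -21.59, -29.99]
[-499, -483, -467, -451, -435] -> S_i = -499 + 16*i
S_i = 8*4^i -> [8, 32, 128, 512, 2048]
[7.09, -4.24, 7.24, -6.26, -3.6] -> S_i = Random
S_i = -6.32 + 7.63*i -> [-6.32, 1.31, 8.94, 16.57, 24.2]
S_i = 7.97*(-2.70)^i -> [7.97, -21.52, 58.1, -156.87, 423.56]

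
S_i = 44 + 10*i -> [44, 54, 64, 74, 84]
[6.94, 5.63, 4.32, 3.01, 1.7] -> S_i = 6.94 + -1.31*i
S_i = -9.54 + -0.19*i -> [-9.54, -9.73, -9.92, -10.11, -10.3]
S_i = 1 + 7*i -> [1, 8, 15, 22, 29]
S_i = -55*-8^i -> [-55, 440, -3520, 28160, -225280]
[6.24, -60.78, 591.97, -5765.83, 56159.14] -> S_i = 6.24*(-9.74)^i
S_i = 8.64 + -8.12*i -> [8.64, 0.52, -7.6, -15.72, -23.84]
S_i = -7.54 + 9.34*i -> [-7.54, 1.8, 11.14, 20.48, 29.82]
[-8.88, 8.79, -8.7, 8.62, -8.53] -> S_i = -8.88*(-0.99)^i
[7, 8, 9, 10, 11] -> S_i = 7 + 1*i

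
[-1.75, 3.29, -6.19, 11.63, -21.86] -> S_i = -1.75*(-1.88)^i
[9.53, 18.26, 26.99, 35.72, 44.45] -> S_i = 9.53 + 8.73*i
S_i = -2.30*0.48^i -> [-2.3, -1.1, -0.53, -0.25, -0.12]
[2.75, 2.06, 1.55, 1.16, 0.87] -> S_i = 2.75*0.75^i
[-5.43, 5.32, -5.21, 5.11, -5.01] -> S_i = -5.43*(-0.98)^i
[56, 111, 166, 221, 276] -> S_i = 56 + 55*i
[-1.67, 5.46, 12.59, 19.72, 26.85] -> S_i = -1.67 + 7.13*i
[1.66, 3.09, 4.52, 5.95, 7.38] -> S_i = 1.66 + 1.43*i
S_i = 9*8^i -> [9, 72, 576, 4608, 36864]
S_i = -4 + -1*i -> [-4, -5, -6, -7, -8]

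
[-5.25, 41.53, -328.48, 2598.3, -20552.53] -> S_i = -5.25*(-7.91)^i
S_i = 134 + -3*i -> [134, 131, 128, 125, 122]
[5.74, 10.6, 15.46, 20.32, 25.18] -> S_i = 5.74 + 4.86*i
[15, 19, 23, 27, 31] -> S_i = 15 + 4*i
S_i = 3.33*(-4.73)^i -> [3.33, -15.75, 74.5, -352.39, 1666.82]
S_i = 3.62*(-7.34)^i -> [3.62, -26.57, 195.03, -1431.52, 10507.34]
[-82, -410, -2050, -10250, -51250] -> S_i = -82*5^i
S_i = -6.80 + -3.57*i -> [-6.8, -10.37, -13.94, -17.51, -21.08]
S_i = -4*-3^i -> [-4, 12, -36, 108, -324]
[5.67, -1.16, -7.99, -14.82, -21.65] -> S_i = 5.67 + -6.83*i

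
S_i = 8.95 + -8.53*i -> [8.95, 0.42, -8.11, -16.64, -25.17]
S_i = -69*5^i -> [-69, -345, -1725, -8625, -43125]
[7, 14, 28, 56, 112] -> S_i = 7*2^i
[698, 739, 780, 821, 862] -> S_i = 698 + 41*i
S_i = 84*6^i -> [84, 504, 3024, 18144, 108864]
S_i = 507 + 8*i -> [507, 515, 523, 531, 539]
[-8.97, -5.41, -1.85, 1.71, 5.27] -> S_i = -8.97 + 3.56*i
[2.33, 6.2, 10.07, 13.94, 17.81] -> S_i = 2.33 + 3.87*i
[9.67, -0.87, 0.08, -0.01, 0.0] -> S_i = 9.67*(-0.09)^i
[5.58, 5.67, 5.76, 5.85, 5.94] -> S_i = 5.58 + 0.09*i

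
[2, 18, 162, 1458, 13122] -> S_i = 2*9^i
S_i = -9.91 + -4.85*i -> [-9.91, -14.76, -19.61, -24.46, -29.31]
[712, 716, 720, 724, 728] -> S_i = 712 + 4*i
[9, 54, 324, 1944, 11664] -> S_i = 9*6^i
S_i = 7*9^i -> [7, 63, 567, 5103, 45927]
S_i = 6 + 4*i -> [6, 10, 14, 18, 22]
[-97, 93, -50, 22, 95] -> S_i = Random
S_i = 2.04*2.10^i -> [2.04, 4.28, 9.0, 18.89, 39.67]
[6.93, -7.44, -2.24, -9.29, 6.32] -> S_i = Random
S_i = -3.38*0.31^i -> [-3.38, -1.05, -0.32, -0.1, -0.03]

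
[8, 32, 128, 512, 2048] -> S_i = 8*4^i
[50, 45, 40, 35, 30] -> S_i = 50 + -5*i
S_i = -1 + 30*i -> [-1, 29, 59, 89, 119]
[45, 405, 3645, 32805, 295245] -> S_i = 45*9^i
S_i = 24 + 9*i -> [24, 33, 42, 51, 60]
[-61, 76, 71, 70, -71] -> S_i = Random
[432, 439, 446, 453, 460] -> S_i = 432 + 7*i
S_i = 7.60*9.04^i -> [7.6, 68.7, 621.08, 5614.6, 50755.99]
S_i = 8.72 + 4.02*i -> [8.72, 12.74, 16.76, 20.78, 24.8]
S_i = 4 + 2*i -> [4, 6, 8, 10, 12]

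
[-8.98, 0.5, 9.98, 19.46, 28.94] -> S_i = -8.98 + 9.48*i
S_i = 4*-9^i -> [4, -36, 324, -2916, 26244]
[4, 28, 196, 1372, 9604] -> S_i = 4*7^i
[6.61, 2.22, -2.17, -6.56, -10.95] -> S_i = 6.61 + -4.39*i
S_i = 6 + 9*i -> [6, 15, 24, 33, 42]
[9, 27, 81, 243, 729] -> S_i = 9*3^i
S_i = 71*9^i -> [71, 639, 5751, 51759, 465831]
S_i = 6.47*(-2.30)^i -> [6.47, -14.88, 34.23, -78.72, 181.06]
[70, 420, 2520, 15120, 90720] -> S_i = 70*6^i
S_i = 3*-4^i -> [3, -12, 48, -192, 768]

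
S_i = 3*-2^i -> [3, -6, 12, -24, 48]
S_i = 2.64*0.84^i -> [2.64, 2.22, 1.86, 1.56, 1.31]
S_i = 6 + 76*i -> [6, 82, 158, 234, 310]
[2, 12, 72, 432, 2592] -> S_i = 2*6^i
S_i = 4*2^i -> [4, 8, 16, 32, 64]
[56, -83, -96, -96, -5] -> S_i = Random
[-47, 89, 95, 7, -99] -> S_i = Random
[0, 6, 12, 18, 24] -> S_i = 0 + 6*i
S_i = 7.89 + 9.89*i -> [7.89, 17.78, 27.67, 37.56, 47.45]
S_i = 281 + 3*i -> [281, 284, 287, 290, 293]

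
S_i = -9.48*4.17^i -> [-9.48, -39.53, -164.85, -687.41, -2866.5]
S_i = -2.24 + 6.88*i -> [-2.24, 4.64, 11.52, 18.4, 25.28]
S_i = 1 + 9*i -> [1, 10, 19, 28, 37]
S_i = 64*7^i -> [64, 448, 3136, 21952, 153664]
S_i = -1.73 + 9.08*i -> [-1.73, 7.35, 16.43, 25.51, 34.59]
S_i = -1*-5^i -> [-1, 5, -25, 125, -625]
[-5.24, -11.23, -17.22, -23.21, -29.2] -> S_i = -5.24 + -5.99*i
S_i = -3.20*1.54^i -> [-3.2, -4.93, -7.59, -11.69, -18.0]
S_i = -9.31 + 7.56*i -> [-9.31, -1.75, 5.81, 13.37, 20.93]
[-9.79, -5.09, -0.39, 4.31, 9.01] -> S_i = -9.79 + 4.70*i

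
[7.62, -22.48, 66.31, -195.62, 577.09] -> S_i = 7.62*(-2.95)^i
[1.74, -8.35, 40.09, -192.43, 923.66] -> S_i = 1.74*(-4.80)^i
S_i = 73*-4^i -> [73, -292, 1168, -4672, 18688]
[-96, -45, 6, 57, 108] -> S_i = -96 + 51*i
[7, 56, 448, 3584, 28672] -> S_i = 7*8^i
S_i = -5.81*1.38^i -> [-5.81, -8.02, -11.06, -15.27, -21.07]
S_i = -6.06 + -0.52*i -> [-6.06, -6.58, -7.1, -7.62, -8.14]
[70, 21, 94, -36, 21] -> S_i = Random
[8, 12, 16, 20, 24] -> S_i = 8 + 4*i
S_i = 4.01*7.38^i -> [4.01, 29.59, 218.4, 1611.81, 11895.15]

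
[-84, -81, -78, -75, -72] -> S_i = -84 + 3*i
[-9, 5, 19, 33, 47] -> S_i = -9 + 14*i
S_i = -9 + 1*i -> [-9, -8, -7, -6, -5]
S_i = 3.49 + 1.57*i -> [3.49, 5.06, 6.63, 8.2, 9.77]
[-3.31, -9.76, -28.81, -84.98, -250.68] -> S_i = -3.31*2.95^i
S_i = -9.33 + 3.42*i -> [-9.33, -5.91, -2.49, 0.93, 4.35]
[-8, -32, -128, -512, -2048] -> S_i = -8*4^i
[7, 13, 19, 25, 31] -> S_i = 7 + 6*i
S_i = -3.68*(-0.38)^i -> [-3.68, 1.4, -0.53, 0.2, -0.08]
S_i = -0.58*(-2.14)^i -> [-0.58, 1.24, -2.66, 5.68, -12.16]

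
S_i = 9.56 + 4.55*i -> [9.56, 14.11, 18.66, 23.21, 27.76]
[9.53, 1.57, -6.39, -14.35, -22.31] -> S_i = 9.53 + -7.96*i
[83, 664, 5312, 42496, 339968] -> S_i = 83*8^i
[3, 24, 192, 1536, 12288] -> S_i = 3*8^i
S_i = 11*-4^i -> [11, -44, 176, -704, 2816]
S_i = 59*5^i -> [59, 295, 1475, 7375, 36875]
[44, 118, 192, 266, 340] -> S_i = 44 + 74*i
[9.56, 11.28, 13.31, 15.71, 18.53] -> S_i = 9.56*1.18^i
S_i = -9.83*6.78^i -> [-9.83, -66.65, -451.87, -3063.67, -20771.71]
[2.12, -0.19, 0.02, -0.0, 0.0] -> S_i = 2.12*(-0.09)^i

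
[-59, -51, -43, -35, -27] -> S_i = -59 + 8*i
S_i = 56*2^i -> [56, 112, 224, 448, 896]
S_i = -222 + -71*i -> [-222, -293, -364, -435, -506]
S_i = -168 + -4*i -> [-168, -172, -176, -180, -184]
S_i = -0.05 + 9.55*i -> [-0.05, 9.5, 19.05, 28.6, 38.15]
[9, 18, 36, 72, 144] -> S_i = 9*2^i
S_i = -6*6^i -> [-6, -36, -216, -1296, -7776]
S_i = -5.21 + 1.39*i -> [-5.21, -3.82, -2.43, -1.04, 0.35]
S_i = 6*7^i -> [6, 42, 294, 2058, 14406]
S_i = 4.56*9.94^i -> [4.56, 45.33, 450.54, 4478.41, 44515.41]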